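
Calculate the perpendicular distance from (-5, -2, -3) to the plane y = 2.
d = |0(-5) + 1(-2) + 0(-3) - (2)| / √(0² + 1² + 0²) = 4/√1 = 4.0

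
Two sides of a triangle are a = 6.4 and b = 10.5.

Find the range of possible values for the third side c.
By the triangle inequality: |a - b| < c < a + b
|6.4 - 10.5| < c < 6.4 + 10.5
4.1 < c < 16.9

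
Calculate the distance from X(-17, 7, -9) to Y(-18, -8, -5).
d = √[(-1)² + (-15)² + (4)²] = √242 = 15.56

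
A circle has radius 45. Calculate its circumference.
Circumference = 2 * pi * r
Circumference = 2 * pi * 45
Circumference = 282.74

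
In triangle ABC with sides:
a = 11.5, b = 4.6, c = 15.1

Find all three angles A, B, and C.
By the law of cosines:
cos(A) = (b² + c² - a²)/(2bc) = 0.841635  →  A = 32.69°
cos(B) = (a² + c² - b²)/(2ac) = 0.976389  →  B = 12.48°
cos(C) = (a² + b² - c²)/(2ab) = -0.705104  →  C = 134.8°
Check: A + B + C = 180.0° ✓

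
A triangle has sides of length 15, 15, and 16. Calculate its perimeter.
Perimeter = sum of all sides
Perimeter = 15 + 15 + 16
Perimeter = 46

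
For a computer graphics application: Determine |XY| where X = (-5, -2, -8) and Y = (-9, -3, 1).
d = √[(-4)² + (-1)² + (9)²] = √98 = 9.899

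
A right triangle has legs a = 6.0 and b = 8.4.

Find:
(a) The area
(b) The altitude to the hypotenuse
(a) Area = ½ab = ½·6.0·8.4 = 25.2
(b) Hypotenuse c = √(6.0² + 8.4²) = √106.56 = 10.3228
    Area = ½·c·h_c  →  h_c = 2·Area/c = 2·25.2/10.3228 = 4.882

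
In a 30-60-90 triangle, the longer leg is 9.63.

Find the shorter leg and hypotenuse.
In a 30-60-90 triangle, sides are in ratio 1 : √3 : 2.
Long leg = short leg·√3  →  short leg = 9.63/√3 = 5.56
Hypotenuse = 2·(short leg) = 2·9.63/√3 = 11.12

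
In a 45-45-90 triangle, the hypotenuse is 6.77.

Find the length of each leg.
In a 45-45-90 triangle, hypotenuse = leg·√2  →  leg = hypotenuse/√2
leg = 6.77/√2 = 4.787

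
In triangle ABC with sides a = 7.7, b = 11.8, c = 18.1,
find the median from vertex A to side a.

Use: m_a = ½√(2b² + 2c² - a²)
m_a = ½√(2·11.8² + 2·18.1² - 7.7²)
m_a = ½√(278.48 + 655.22 - 59.29) = ½√874.41 = 14.79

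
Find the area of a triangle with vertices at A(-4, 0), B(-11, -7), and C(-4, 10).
Using the coordinate formula: Area = (1/2)|x₁(y₂-y₃) + x₂(y₃-y₁) + x₃(y₁-y₂)|
Area = (1/2)|(-4)((-7)-10) + (-11)(10-0) + (-4)(0-(-7))|
Area = (1/2)|(-4)*(-17) + (-11)*10 + (-4)*7|
Area = (1/2)|68 + (-110) + (-28)|
Area = (1/2)*70 = 35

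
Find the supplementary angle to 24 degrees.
Supplementary angles sum to 180 degrees.
Other angle = 180 - 24
Other angle = 156 degrees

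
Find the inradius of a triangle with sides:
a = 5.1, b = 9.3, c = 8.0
s = (a+b+c)/2 = (5.1+9.3+8.0)/2 = 11.2
Area = √(s(s-a)(s-b)(s-c)) = √(11.2·6.1·1.9·3.2) = 20.381
r = Area/s = 20.381/11.2 = 1.82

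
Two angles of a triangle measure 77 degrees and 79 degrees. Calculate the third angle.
Sum of angles in a triangle = 180 degrees
Third angle = 180 - 77 - 79
Third angle = 24 degrees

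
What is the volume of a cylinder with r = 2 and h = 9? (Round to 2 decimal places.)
Volume = pi * r² * h
Volume = pi * 2² * 9
Volume = pi * 4 * 9
Volume = pi * 36
Volume = 113.10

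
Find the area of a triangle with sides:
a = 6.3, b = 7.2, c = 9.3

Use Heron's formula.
s = (a+b+c)/2 = (6.3+7.2+9.3)/2 = 11.4
A = √(s(s-a)(s-b)(s-c)) = √(11.4·5.1·4.2·2.1)
A = √512.795 = 22.64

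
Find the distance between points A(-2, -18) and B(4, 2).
Using the distance formula: d = sqrt((x₂-x₁)² + (y₂-y₁)²)
dx = 4 - (-2) = 6
dy = 2 - (-18) = 20
d = sqrt(6² + 20²) = sqrt(36 + 400) = sqrt(436) = 20.88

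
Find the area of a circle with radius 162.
Area = pi * r²
Area = pi * 162²
Area = pi * 26244
Area = 82447.96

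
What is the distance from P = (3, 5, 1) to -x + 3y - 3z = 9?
d = |(-1)(3) + 3(5) + (-3)(1) - (9)| / √((-1)² + 3² + (-3)²) = 0/√19 = 0.0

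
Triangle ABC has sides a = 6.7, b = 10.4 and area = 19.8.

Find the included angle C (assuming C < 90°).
Area = ½ab·sin(C)  →  sin(C) = 2·Area/(ab)
sin(C) = 2·19.8/(6.7·10.4) = 0.568312
C = arcsin(0.568312) = 34.63°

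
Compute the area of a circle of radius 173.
Area = pi * r²
Area = pi * 173²
Area = pi * 29929
Area = 94024.73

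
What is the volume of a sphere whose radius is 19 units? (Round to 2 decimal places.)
Volume = (4/3) * pi * r³
Volume = (4/3) * pi * 19³
Volume = (4/3) * pi * 6859
Volume = 28730.91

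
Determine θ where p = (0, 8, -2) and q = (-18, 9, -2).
p·q = 76, |p|² = 68, |q|² = 409
cos θ = 76/√27812 ≈ 0.4557
θ ≈ 62.89°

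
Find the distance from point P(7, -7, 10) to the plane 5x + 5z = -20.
d = |5(7) + 0(-7) + 5(10) - (-20)| / √(5² + 0² + 5²) = 105/√50 = 14.85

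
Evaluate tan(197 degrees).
tan(197 degrees) = 0.3057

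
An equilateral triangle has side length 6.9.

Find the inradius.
For an equilateral triangle, r = s/(2√3) where s is the side.
r = 6.9/(2√3) = 6.9/3.464102 = 1.992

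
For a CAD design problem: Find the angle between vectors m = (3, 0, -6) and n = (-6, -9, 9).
m·n = -72, |m|² = 45, |n|² = 198
cos θ = -72/√8910 ≈ -0.7628
θ ≈ 139.7°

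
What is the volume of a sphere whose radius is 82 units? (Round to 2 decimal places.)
Volume = (4/3) * pi * r³
Volume = (4/3) * pi * 82³
Volume = (4/3) * pi * 551368
Volume = 2309564.88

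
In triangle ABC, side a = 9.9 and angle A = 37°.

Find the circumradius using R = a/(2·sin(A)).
R = a/(2·sin(A)) = 9.9/(2·sin(37°))
R = 9.9/(2·0.601815) = 9.9/1.203630 = 8.225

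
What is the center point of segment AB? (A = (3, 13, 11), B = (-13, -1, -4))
Midpoint = ((3-13)/2, (13-1)/2, (11-4)/2) = (-5, 6, 3.5)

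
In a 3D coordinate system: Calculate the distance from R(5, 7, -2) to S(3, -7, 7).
d = √[(-2)² + (-14)² + (9)²] = √281 = 16.76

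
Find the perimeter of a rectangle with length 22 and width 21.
Perimeter = 2 * (length + width)
Perimeter = 2 * (22 + 21)
Perimeter = 2 * 43
Perimeter = 86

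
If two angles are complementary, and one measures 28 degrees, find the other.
Complementary angles sum to 90 degrees.
Other angle = 90 - 28
Other angle = 62 degrees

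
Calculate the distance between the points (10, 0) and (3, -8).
Using the distance formula: d = sqrt((x₂-x₁)² + (y₂-y₁)²)
dx = 3 - 10 = -7
dy = (-8) - 0 = -8
d = sqrt((-7)² + (-8)²) = sqrt(49 + 64) = sqrt(113) = 10.63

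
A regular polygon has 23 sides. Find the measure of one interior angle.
Interior angle of a regular n-gon = (n-2)*180/n
Interior angle = (23-2)*180/23
Interior angle = 21*180/23
Interior angle = 3780/23
Interior angle = 164.35 degrees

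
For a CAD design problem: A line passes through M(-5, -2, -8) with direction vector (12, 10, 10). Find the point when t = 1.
P(1) = (-5 + 12(1), -2 + 10(1), -8 + 10(1)) = (7, 8, 2)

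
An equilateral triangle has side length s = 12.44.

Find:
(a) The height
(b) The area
(a) Height h = s·√3/2 = 12.44·√3/2 = 10.77
(b) Area = (√3/4)·s² = (√3/4)·12.44² = (√3/4)·154.754 = 67.01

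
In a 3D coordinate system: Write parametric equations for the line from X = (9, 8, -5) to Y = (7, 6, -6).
Direction vector d = Y - X = (-2, -2, -1)
x = 9 - 2t, y = 8 - 2t, z = -5 - t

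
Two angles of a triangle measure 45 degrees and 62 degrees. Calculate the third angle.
Sum of angles in a triangle = 180 degrees
Third angle = 180 - 45 - 62
Third angle = 73 degrees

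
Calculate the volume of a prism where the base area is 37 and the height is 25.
Volume = base area * height
Volume = 37 * 25
Volume = 925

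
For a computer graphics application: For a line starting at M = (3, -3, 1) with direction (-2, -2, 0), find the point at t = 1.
P(1) = (3 + (-2)(1), -3 + (-2)(1), 1 + 0(1)) = (1, -5, 1)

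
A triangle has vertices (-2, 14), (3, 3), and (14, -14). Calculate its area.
Using the coordinate formula: Area = (1/2)|x₁(y₂-y₃) + x₂(y₃-y₁) + x₃(y₁-y₂)|
Area = (1/2)|(-2)(3-(-14)) + 3((-14)-14) + 14(14-3)|
Area = (1/2)|(-2)*17 + 3*(-28) + 14*11|
Area = (1/2)|(-34) + (-84) + 154|
Area = (1/2)*36 = 18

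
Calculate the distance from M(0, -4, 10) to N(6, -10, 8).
d = √[(6)² + (-6)² + (-2)²] = √76 = 8.718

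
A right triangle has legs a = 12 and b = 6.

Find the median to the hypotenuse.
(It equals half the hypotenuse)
Hypotenuse c = √(12² + 6²) = √180 = 13.4164
Median to hypotenuse = c/2 = 6.708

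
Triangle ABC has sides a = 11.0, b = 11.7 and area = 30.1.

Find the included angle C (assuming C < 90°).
Area = ½ab·sin(C)  →  sin(C) = 2·Area/(ab)
sin(C) = 2·30.1/(11.0·11.7) = 0.467754
C = arcsin(0.467754) = 27.89°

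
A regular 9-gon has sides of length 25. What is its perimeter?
Perimeter = number of sides * side length
Perimeter = 9 * 25
Perimeter = 225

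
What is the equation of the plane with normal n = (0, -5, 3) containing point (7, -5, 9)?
d = n·P = (0)(7) + (-5)(-5) + (3)(9) = 52
Plane: -5y + 3z = 52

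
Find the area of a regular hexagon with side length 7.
For a regular 6-gon with side length s = 7:
Apothem a = s / (2*tan(pi/6)) = 7 / (2*tan(pi/6)) ≈ 6.0622
Perimeter P = 6 * 7 = 42
Area = (1/2) * P * a = (1/2) * 42 * 6.0622 = 127.31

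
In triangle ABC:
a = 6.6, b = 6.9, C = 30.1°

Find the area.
Using A = ½ab·sin(C):
A = ½·6.6·6.9·sin(30.1°) = ½·45.54·0.501511 = 11.42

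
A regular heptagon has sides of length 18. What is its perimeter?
Perimeter = number of sides * side length
Perimeter = 7 * 18
Perimeter = 126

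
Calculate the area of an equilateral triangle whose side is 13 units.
Area = (sqrt(3)/4) * s²
Area = (sqrt(3)/4) * 13²
Area = (sqrt(3)/4) * 169
Area = 73.18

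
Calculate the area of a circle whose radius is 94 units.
Area = pi * r²
Area = pi * 94²
Area = pi * 8836
Area = 27759.11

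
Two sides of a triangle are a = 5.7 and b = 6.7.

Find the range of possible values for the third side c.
By the triangle inequality: |a - b| < c < a + b
|5.7 - 6.7| < c < 5.7 + 6.7
1 < c < 12.4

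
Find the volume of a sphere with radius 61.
Volume = (4/3) * pi * r³
Volume = (4/3) * pi * 61³
Volume = (4/3) * pi * 226981
Volume = 950775.79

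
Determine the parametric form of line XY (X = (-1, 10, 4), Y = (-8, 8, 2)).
Direction vector d = Y - X = (-7, -2, -2)
x = -1 - 7t, y = 10 - 2t, z = 4 - 2t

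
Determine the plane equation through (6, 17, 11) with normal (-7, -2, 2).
d = n·P = (-7)(6) + (-2)(17) + (2)(11) = -54
Plane: -7x - 2y + 2z = -54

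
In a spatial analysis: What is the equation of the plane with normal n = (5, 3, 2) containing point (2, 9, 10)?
d = n·P = (5)(2) + (3)(9) + (2)(10) = 57
Plane: 5x + 3y + 2z = 57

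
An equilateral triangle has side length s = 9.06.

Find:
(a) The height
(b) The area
(a) Height h = s·√3/2 = 9.06·√3/2 = 7.846
(b) Area = (√3/4)·s² = (√3/4)·9.06² = (√3/4)·82.0836 = 35.54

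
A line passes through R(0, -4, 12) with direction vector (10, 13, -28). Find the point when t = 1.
P(1) = (0 + 10(1), -4 + 13(1), 12 + (-28)(1)) = (10, 9, -16)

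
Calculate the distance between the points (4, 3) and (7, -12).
Using the distance formula: d = sqrt((x₂-x₁)² + (y₂-y₁)²)
dx = 7 - 4 = 3
dy = (-12) - 3 = -15
d = sqrt(3² + (-15)²) = sqrt(9 + 225) = sqrt(234) = 15.30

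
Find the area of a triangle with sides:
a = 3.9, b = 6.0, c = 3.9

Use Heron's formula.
s = (a+b+c)/2 = (3.9+6.0+3.9)/2 = 6.9
A = √(s(s-a)(s-b)(s-c)) = √(6.9·3·0.9·3)
A = √55.89 = 7.476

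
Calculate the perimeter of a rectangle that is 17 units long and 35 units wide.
Perimeter = 2 * (length + width)
Perimeter = 2 * (17 + 35)
Perimeter = 2 * 52
Perimeter = 104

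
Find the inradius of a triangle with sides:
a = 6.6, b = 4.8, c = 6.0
s = (a+b+c)/2 = (6.6+4.8+6.0)/2 = 8.7
Area = √(s(s-a)(s-b)(s-c)) = √(8.7·2.1·3.9·2.7) = 13.8702
r = Area/s = 13.8702/8.7 = 1.594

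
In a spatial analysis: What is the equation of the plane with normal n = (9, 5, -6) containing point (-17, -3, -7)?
d = n·P = (9)(-17) + (5)(-3) + (-6)(-7) = -126
Plane: 9x + 5y - 6z = -126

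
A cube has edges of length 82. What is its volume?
Volume = s³
Volume = 82³
Volume = 551368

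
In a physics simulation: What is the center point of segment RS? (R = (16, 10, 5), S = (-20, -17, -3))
Midpoint = ((16-20)/2, (10-17)/2, (5-3)/2) = (-2, -3.5, 1)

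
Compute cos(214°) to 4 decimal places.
cos(214 degrees) = -0.829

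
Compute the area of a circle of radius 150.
Area = pi * r²
Area = pi * 150²
Area = pi * 22500
Area = 70685.83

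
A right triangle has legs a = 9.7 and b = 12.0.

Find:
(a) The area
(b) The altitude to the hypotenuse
(a) Area = ½ab = ½·9.7·12.0 = 58.2
(b) Hypotenuse c = √(9.7² + 12.0²) = √238.09 = 15.4302
    Area = ½·c·h_c  →  h_c = 2·Area/c = 2·58.2/15.4302 = 7.544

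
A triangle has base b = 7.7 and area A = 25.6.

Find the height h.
A = ½bh  →  h = 2A/b
h = 2·25.6/7.7 = 6.649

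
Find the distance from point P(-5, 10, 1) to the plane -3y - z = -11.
d = |0(-5) + (-3)(10) + (-1)(1) - (-11)| / √(0² + (-3)² + (-1)²) = 20/√10 = 6.325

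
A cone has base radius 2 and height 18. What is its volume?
Volume = (1/3) * pi * r² * h
Volume = (1/3) * pi * 2² * 18
Volume = (1/3) * pi * 4 * 18
Volume = (1/3) * pi * 72
Volume = 75.40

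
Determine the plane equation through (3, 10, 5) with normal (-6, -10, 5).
d = n·P = (-6)(3) + (-10)(10) + (5)(5) = -93
Plane: -6x - 10y + 5z = -93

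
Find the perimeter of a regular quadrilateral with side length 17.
Perimeter = number of sides * side length
Perimeter = 4 * 17
Perimeter = 68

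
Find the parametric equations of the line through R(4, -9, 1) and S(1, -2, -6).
Direction vector d = S - R = (-3, 7, -7)
x = 4 - 3t, y = -9 + 7t, z = 1 - 7t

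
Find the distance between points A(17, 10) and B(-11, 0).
Using the distance formula: d = sqrt((x₂-x₁)² + (y₂-y₁)²)
dx = (-11) - 17 = -28
dy = 0 - 10 = -10
d = sqrt((-28)² + (-10)²) = sqrt(784 + 100) = sqrt(884) = 29.73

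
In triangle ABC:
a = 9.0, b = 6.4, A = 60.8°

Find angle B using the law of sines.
sin(B)/b = sin(A)/a
sin(B) = b·sin(A)/a = 6.4·sin(60.8°)/9.0 = 0.620745
B = arcsin(0.620745) = 38.37°  (b ≤ a, so B ≤ A and the acute solution is unique)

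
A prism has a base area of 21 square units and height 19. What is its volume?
Volume = base area * height
Volume = 21 * 19
Volume = 399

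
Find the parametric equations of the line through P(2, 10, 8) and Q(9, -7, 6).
Direction vector d = Q - P = (7, -17, -2)
x = 2 + 7t, y = 10 - 17t, z = 8 - 2t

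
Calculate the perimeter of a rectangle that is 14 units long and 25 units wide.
Perimeter = 2 * (length + width)
Perimeter = 2 * (14 + 25)
Perimeter = 2 * 39
Perimeter = 78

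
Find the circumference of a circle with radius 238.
Circumference = 2 * pi * r
Circumference = 2 * pi * 238
Circumference = 1495.40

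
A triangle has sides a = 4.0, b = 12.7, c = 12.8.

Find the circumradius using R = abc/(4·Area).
s = (a+b+c)/2 = 14.75
Area = √(s(s-a)(s-b)(s-c)) = √(14.75·10.75·2.05·1.95) = 25.1764
R = abc/(4·Area) = (4.0·12.7·12.8)/(4·25.1764) = 650.24/100.7056 = 6.457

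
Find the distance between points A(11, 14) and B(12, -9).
Using the distance formula: d = sqrt((x₂-x₁)² + (y₂-y₁)²)
dx = 12 - 11 = 1
dy = (-9) - 14 = -23
d = sqrt(1² + (-23)²) = sqrt(1 + 529) = sqrt(530) = 23.02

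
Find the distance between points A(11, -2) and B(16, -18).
Using the distance formula: d = sqrt((x₂-x₁)² + (y₂-y₁)²)
dx = 16 - 11 = 5
dy = (-18) - (-2) = -16
d = sqrt(5² + (-16)²) = sqrt(25 + 256) = sqrt(281) = 16.76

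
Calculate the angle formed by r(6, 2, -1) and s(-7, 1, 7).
r·s = -47, |r|² = 41, |s|² = 99
cos θ = -47/√4059 ≈ -0.7377
θ ≈ 137.5°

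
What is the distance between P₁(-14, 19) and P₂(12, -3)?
Using the distance formula: d = sqrt((x₂-x₁)² + (y₂-y₁)²)
dx = 12 - (-14) = 26
dy = (-3) - 19 = -22
d = sqrt(26² + (-22)²) = sqrt(676 + 484) = sqrt(1160) = 34.06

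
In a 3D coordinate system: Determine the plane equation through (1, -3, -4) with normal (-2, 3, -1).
d = n·P = (-2)(1) + (3)(-3) + (-1)(-4) = -7
Plane: -2x + 3y - z = -7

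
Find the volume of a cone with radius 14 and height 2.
Volume = (1/3) * pi * r² * h
Volume = (1/3) * pi * 14² * 2
Volume = (1/3) * pi * 196 * 2
Volume = (1/3) * pi * 392
Volume = 410.50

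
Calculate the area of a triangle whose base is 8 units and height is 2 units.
Area = (1/2) * base * height
Area = (1/2) * 8 * 2
Area = 8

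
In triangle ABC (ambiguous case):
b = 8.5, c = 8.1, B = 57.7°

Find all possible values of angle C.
sin(C)/c = sin(B)/b  →  sin(C) = c·sin(B)/b = 8.1·sin(57.7°)/8.5 = 0.805485
C₁ = arcsin(0.805485) = 53.66°,  C₂ = 180° - C₁ = 126.34°
Check C₂: A = 180° - 57.7° - 126.34° = -4.04° ≤ 0, rejected
C = 53.66° (one solution)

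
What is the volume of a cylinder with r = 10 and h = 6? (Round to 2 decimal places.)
Volume = pi * r² * h
Volume = pi * 10² * 6
Volume = pi * 100 * 6
Volume = pi * 600
Volume = 1884.96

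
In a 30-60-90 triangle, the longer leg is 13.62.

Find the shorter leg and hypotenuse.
In a 30-60-90 triangle, sides are in ratio 1 : √3 : 2.
Long leg = short leg·√3  →  short leg = 13.62/√3 = 7.864
Hypotenuse = 2·(short leg) = 2·13.62/√3 = 15.73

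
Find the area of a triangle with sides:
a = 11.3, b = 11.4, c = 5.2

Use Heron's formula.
s = (a+b+c)/2 = (11.3+11.4+5.2)/2 = 13.95
A = √(s(s-a)(s-b)(s-c)) = √(13.95·2.65·2.55·8.75)
A = √824.837 = 28.72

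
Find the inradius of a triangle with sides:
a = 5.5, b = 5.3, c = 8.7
s = (a+b+c)/2 = (5.5+5.3+8.7)/2 = 9.75
Area = √(s(s-a)(s-b)(s-c)) = √(9.75·4.25·4.45·1.05) = 13.9146
r = Area/s = 13.9146/9.75 = 1.427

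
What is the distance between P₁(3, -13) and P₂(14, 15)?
Using the distance formula: d = sqrt((x₂-x₁)² + (y₂-y₁)²)
dx = 14 - 3 = 11
dy = 15 - (-13) = 28
d = sqrt(11² + 28²) = sqrt(121 + 784) = sqrt(905) = 30.08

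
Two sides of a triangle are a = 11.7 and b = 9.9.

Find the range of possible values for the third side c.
By the triangle inequality: |a - b| < c < a + b
|11.7 - 9.9| < c < 11.7 + 9.9
1.8 < c < 21.6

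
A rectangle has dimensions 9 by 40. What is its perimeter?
Perimeter = 2 * (length + width)
Perimeter = 2 * (9 + 40)
Perimeter = 2 * 49
Perimeter = 98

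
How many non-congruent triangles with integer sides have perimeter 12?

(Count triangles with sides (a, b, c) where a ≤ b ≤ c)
With a ≤ b ≤ c and a + b + c = 12, the triangle inequality a + b > c gives c < 12/2, so c ≤ 5.
Iterate a from 1 to ⌊p/3⌋ = 4; for each a, b ranges from a to ⌊(p−a)/2⌋ with c = p − a − b, keeping only c ≥ b.
Triples: (2, 5, 5), (3, 4, 5), (4, 4, 4)
Count = 3 triangles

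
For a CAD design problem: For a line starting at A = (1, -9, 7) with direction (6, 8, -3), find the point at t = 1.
P(1) = (1 + 6(1), -9 + 8(1), 7 + (-3)(1)) = (7, -1, 4)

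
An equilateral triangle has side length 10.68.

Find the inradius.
For an equilateral triangle, r = s/(2√3) where s is the side.
r = 10.68/(2√3) = 10.68/3.464102 = 3.083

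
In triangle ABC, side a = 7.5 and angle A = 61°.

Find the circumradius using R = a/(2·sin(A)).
R = a/(2·sin(A)) = 7.5/(2·sin(61°))
R = 7.5/(2·0.874620) = 7.5/1.749239 = 4.288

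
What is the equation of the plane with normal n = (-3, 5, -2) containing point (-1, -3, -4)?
d = n·P = (-3)(-1) + (5)(-3) + (-2)(-4) = -4
Plane: -3x + 5y - 2z = -4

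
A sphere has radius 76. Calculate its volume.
Volume = (4/3) * pi * r³
Volume = (4/3) * pi * 76³
Volume = (4/3) * pi * 438976
Volume = 1838778.37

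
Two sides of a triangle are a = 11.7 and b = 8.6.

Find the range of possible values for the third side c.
By the triangle inequality: |a - b| < c < a + b
|11.7 - 8.6| < c < 11.7 + 8.6
3.1 < c < 20.3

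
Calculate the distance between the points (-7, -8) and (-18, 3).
Using the distance formula: d = sqrt((x₂-x₁)² + (y₂-y₁)²)
dx = (-18) - (-7) = -11
dy = 3 - (-8) = 11
d = sqrt((-11)² + 11²) = sqrt(121 + 121) = sqrt(242) = 15.56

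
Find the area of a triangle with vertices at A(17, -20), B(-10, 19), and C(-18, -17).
Using the coordinate formula: Area = (1/2)|x₁(y₂-y₃) + x₂(y₃-y₁) + x₃(y₁-y₂)|
Area = (1/2)|17(19-(-17)) + (-10)((-17)-(-20)) + (-18)((-20)-19)|
Area = (1/2)|17*36 + (-10)*3 + (-18)*(-39)|
Area = (1/2)|612 + (-30) + 702|
Area = (1/2)*1284 = 642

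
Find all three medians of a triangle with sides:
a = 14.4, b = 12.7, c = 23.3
Using m_x = ½√(2y² + 2z² - x²):
m_a = ½√(2·12.7² + 2·23.3² - 14.4²) = ½√1201 = 17.33
m_b = ½√(2·14.4² + 2·23.3² - 12.7²) = ½√1339.21 = 18.3
m_c = ½√(2·14.4² + 2·12.7² - 23.3²) = ½√194.41 = 6.972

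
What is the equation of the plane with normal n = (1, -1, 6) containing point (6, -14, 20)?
d = n·P = (1)(6) + (-1)(-14) + (6)(20) = 140
Plane: x - y + 6z = 140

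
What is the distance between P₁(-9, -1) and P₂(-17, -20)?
Using the distance formula: d = sqrt((x₂-x₁)² + (y₂-y₁)²)
dx = (-17) - (-9) = -8
dy = (-20) - (-1) = -19
d = sqrt((-8)² + (-19)²) = sqrt(64 + 361) = sqrt(425) = 20.62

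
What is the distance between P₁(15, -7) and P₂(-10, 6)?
Using the distance formula: d = sqrt((x₂-x₁)² + (y₂-y₁)²)
dx = (-10) - 15 = -25
dy = 6 - (-7) = 13
d = sqrt((-25)² + 13²) = sqrt(625 + 169) = sqrt(794) = 28.18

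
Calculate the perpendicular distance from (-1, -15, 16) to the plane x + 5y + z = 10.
d = |1(-1) + 5(-15) + 1(16) - (10)| / √(1² + 5² + 1²) = 70/√27 = 13.47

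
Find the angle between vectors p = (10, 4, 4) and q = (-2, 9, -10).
p·q = -24, |p|² = 132, |q|² = 185
cos θ = -24/√24420 ≈ -0.1536
θ ≈ 98.83°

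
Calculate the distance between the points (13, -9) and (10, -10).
Using the distance formula: d = sqrt((x₂-x₁)² + (y₂-y₁)²)
dx = 10 - 13 = -3
dy = (-10) - (-9) = -1
d = sqrt((-3)² + (-1)²) = sqrt(9 + 1) = sqrt(10) = 3.16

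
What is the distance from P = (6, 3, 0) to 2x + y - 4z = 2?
d = |2(6) + 1(3) + (-4)(0) - (2)| / √(2² + 1² + (-4)²) = 13/√21 = 2.837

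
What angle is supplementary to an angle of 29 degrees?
Supplementary angles sum to 180 degrees.
Other angle = 180 - 29
Other angle = 151 degrees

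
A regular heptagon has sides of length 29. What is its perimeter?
Perimeter = number of sides * side length
Perimeter = 7 * 29
Perimeter = 203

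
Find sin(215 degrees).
sin(215 degrees) = -0.5736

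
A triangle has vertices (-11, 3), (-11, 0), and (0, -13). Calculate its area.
Using the coordinate formula: Area = (1/2)|x₁(y₂-y₃) + x₂(y₃-y₁) + x₃(y₁-y₂)|
Area = (1/2)|(-11)(0-(-13)) + (-11)((-13)-3) + 0(3-0)|
Area = (1/2)|(-11)*13 + (-11)*(-16) + 0*3|
Area = (1/2)|(-143) + 176 + 0|
Area = (1/2)*33 = 16.50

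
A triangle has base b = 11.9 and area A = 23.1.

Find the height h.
A = ½bh  →  h = 2A/b
h = 2·23.1/11.9 = 3.882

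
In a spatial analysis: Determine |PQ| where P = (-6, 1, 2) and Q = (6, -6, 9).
d = √[(12)² + (-7)² + (7)²] = √242 = 15.56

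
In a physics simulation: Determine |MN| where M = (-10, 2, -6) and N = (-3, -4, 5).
d = √[(7)² + (-6)² + (11)²] = √206 = 14.35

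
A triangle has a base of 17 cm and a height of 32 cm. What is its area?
Area = (1/2) * base * height
Area = (1/2) * 17 * 32
Area = 272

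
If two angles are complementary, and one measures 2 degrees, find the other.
Complementary angles sum to 90 degrees.
Other angle = 90 - 2
Other angle = 88 degrees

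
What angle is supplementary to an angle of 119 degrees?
Supplementary angles sum to 180 degrees.
Other angle = 180 - 119
Other angle = 61 degrees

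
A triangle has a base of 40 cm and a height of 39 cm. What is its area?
Area = (1/2) * base * height
Area = (1/2) * 40 * 39
Area = 780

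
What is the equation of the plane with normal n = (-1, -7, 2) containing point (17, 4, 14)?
d = n·P = (-1)(17) + (-7)(4) + (2)(14) = -17
Plane: -x - 7y + 2z = -17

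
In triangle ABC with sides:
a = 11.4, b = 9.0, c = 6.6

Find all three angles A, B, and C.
By the law of cosines:
cos(A) = (b² + c² - a²)/(2bc) = -0.045455  →  A = 92.61°
cos(B) = (a² + c² - b²)/(2ac) = 0.614833  →  B = 52.06°
cos(C) = (a² + b² - c²)/(2ab) = 0.815789  →  C = 35.33°
Check: A + B + C = 180.0° ✓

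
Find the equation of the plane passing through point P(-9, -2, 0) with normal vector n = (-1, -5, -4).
d = n·P = (-1)(-9) + (-5)(-2) + (-4)(0) = 19
Plane: -x - 5y - 4z = 19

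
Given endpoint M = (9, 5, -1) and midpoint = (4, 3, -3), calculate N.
N = (2×4 - 9, 2×3 - 5, 2×(-3) - (-1)) = (-1, 1, -5)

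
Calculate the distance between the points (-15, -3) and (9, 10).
Using the distance formula: d = sqrt((x₂-x₁)² + (y₂-y₁)²)
dx = 9 - (-15) = 24
dy = 10 - (-3) = 13
d = sqrt(24² + 13²) = sqrt(576 + 169) = sqrt(745) = 27.29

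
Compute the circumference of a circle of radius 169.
Circumference = 2 * pi * r
Circumference = 2 * pi * 169
Circumference = 1061.86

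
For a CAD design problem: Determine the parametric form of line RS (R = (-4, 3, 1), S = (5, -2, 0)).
Direction vector d = S - R = (9, -5, -1)
x = -4 + 9t, y = 3 - 5t, z = 1 - t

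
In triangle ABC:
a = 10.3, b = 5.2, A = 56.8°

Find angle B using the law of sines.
sin(B)/b = sin(A)/a
sin(B) = b·sin(A)/a = 5.2·sin(56.8°)/10.3 = 0.422444
B = arcsin(0.422444) = 24.99°  (b ≤ a, so B ≤ A and the acute solution is unique)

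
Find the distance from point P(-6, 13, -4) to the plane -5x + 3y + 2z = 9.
d = |(-5)(-6) + 3(13) + 2(-4) - (9)| / √((-5)² + 3² + 2²) = 52/√38 = 8.436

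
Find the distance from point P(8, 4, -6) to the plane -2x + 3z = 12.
d = |(-2)(8) + 0(4) + 3(-6) - (12)| / √((-2)² + 0² + 3²) = 46/√13 = 12.76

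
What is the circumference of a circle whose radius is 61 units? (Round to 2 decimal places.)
Circumference = 2 * pi * r
Circumference = 2 * pi * 61
Circumference = 383.27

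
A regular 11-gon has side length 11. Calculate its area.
For a regular 11-gon with side length s = 11:
Apothem a = s / (2*tan(pi/11)) = 11 / (2*tan(pi/11)) ≈ 18.7313
Perimeter P = 11 * 11 = 121
Area = (1/2) * P * a = (1/2) * 121 * 18.7313 = 1133.24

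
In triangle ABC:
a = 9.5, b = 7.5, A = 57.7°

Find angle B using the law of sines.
sin(B)/b = sin(A)/a
sin(B) = b·sin(A)/a = 7.5·sin(57.7°)/9.5 = 0.667312
B = arcsin(0.667312) = 41.86°  (b ≤ a, so B ≤ A and the acute solution is unique)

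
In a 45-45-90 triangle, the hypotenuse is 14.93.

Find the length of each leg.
In a 45-45-90 triangle, hypotenuse = leg·√2  →  leg = hypotenuse/√2
leg = 14.93/√2 = 10.56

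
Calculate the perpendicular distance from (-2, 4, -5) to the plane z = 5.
d = |0(-2) + 0(4) + 1(-5) - (5)| / √(0² + 0² + 1²) = 10/√1 = 10.0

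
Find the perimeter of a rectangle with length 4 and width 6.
Perimeter = 2 * (length + width)
Perimeter = 2 * (4 + 6)
Perimeter = 2 * 10
Perimeter = 20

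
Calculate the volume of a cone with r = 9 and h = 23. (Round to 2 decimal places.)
Volume = (1/3) * pi * r² * h
Volume = (1/3) * pi * 9² * 23
Volume = (1/3) * pi * 81 * 23
Volume = (1/3) * pi * 1863
Volume = 1950.93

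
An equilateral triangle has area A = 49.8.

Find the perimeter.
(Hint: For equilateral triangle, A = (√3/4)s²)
A = (√3/4)s²  →  s² = 4A/√3 = 4·49.8/√3 = 115.008
s = 10.7242
Perimeter = 3s = 32.17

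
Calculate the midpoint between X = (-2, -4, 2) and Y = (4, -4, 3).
Midpoint = ((-2+4)/2, (-4-4)/2, (2+3)/2) = (1, -4, 2.5)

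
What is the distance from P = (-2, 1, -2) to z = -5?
d = |0(-2) + 0(1) + 1(-2) - (-5)| / √(0² + 0² + 1²) = 3/√1 = 3.0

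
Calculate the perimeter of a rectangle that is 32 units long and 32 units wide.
Perimeter = 2 * (length + width)
Perimeter = 2 * (32 + 32)
Perimeter = 2 * 64
Perimeter = 128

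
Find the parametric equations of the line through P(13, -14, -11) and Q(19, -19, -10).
Direction vector d = Q - P = (6, -5, 1)
x = 13 + 6t, y = -14 - 5t, z = -11 + t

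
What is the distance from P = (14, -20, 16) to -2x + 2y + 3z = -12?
d = |(-2)(14) + 2(-20) + 3(16) - (-12)| / √((-2)² + 2² + 3²) = 8/√17 = 1.94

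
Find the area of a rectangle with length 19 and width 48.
Area = length * width
Area = 19 * 48
Area = 912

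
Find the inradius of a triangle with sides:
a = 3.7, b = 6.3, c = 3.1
s = (a+b+c)/2 = (3.7+6.3+3.1)/2 = 6.55
Area = √(s(s-a)(s-b)(s-c)) = √(6.55·2.85·0.25·3.45) = 4.01257
r = Area/s = 4.01257/6.55 = 0.6126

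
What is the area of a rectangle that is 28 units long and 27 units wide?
Area = length * width
Area = 28 * 27
Area = 756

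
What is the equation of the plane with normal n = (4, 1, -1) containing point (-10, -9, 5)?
d = n·P = (4)(-10) + (1)(-9) + (-1)(5) = -54
Plane: 4x + y - z = -54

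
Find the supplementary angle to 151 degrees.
Supplementary angles sum to 180 degrees.
Other angle = 180 - 151
Other angle = 29 degrees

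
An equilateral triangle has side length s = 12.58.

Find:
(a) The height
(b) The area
(a) Height h = s·√3/2 = 12.58·√3/2 = 10.89
(b) Area = (√3/4)·s² = (√3/4)·12.58² = (√3/4)·158.256 = 68.53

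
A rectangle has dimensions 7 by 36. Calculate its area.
Area = length * width
Area = 7 * 36
Area = 252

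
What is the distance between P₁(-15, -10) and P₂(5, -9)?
Using the distance formula: d = sqrt((x₂-x₁)² + (y₂-y₁)²)
dx = 5 - (-15) = 20
dy = (-9) - (-10) = 1
d = sqrt(20² + 1²) = sqrt(400 + 1) = sqrt(401) = 20.02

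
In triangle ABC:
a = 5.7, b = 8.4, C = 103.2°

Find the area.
Using A = ½ab·sin(C):
A = ½·5.7·8.4·sin(103.2°) = ½·47.88·0.973579 = 23.31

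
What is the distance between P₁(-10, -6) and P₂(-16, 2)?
Using the distance formula: d = sqrt((x₂-x₁)² + (y₂-y₁)²)
dx = (-16) - (-10) = -6
dy = 2 - (-6) = 8
d = sqrt((-6)² + 8²) = sqrt(36 + 64) = sqrt(100) = 10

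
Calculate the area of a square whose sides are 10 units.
Area = s²
Area = 10²
Area = 100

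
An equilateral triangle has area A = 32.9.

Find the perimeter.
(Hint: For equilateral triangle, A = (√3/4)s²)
A = (√3/4)s²  →  s² = 4A/√3 = 4·32.9/√3 = 75.9793
s = 8.71661
Perimeter = 3s = 26.15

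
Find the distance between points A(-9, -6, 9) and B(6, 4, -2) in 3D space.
d = √[(15)² + (10)² + (-11)²] = √446 = 21.12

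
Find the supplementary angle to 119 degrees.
Supplementary angles sum to 180 degrees.
Other angle = 180 - 119
Other angle = 61 degrees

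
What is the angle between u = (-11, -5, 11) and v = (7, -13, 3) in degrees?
u·v = 21, |u|² = 267, |v|² = 227
cos θ = 21/√60609 ≈ 0.0853
θ ≈ 85.11°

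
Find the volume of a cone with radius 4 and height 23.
Volume = (1/3) * pi * r² * h
Volume = (1/3) * pi * 4² * 23
Volume = (1/3) * pi * 16 * 23
Volume = (1/3) * pi * 368
Volume = 385.37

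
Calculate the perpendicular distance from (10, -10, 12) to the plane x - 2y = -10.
d = |1(10) + (-2)(-10) + 0(12) - (-10)| / √(1² + (-2)² + 0²) = 40/√5 = 17.89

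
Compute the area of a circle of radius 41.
Area = pi * r²
Area = pi * 41²
Area = pi * 1681
Area = 5281.02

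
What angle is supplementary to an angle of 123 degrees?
Supplementary angles sum to 180 degrees.
Other angle = 180 - 123
Other angle = 57 degrees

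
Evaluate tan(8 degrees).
tan(8 degrees) = 0.1405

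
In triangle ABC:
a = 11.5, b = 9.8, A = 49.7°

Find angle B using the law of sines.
sin(B)/b = sin(A)/a
sin(B) = b·sin(A)/a = 9.8·sin(49.7°)/11.5 = 0.649926
B = arcsin(0.649926) = 40.54°  (b ≤ a, so B ≤ A and the acute solution is unique)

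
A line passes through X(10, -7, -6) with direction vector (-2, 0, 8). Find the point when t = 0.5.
P(0.5) = (10 + (-2)(0.5), -7 + 0(0.5), -6 + 8(0.5)) = (9, -7, -2)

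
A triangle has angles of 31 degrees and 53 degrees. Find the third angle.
Sum of angles in a triangle = 180 degrees
Third angle = 180 - 31 - 53
Third angle = 96 degrees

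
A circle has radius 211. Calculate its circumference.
Circumference = 2 * pi * r
Circumference = 2 * pi * 211
Circumference = 1325.75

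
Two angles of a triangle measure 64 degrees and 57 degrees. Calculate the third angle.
Sum of angles in a triangle = 180 degrees
Third angle = 180 - 64 - 57
Third angle = 59 degrees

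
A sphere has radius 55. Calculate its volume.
Volume = (4/3) * pi * r³
Volume = (4/3) * pi * 55³
Volume = (4/3) * pi * 166375
Volume = 696909.97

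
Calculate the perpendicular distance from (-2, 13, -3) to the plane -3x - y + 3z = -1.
d = |(-3)(-2) + (-1)(13) + 3(-3) - (-1)| / √((-3)² + (-1)² + 3²) = 15/√19 = 3.441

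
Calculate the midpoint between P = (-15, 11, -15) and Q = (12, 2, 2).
Midpoint = ((-15+12)/2, (11+2)/2, (-15+2)/2) = (-1.5, 6.5, -6.5)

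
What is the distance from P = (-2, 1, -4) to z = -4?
d = |0(-2) + 0(1) + 1(-4) - (-4)| / √(0² + 0² + 1²) = 0/√1 = 0.0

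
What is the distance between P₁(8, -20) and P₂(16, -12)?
Using the distance formula: d = sqrt((x₂-x₁)² + (y₂-y₁)²)
dx = 16 - 8 = 8
dy = (-12) - (-20) = 8
d = sqrt(8² + 8²) = sqrt(64 + 64) = sqrt(128) = 11.31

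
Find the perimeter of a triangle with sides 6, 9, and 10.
Perimeter = sum of all sides
Perimeter = 6 + 9 + 10
Perimeter = 25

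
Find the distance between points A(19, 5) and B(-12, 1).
Using the distance formula: d = sqrt((x₂-x₁)² + (y₂-y₁)²)
dx = (-12) - 19 = -31
dy = 1 - 5 = -4
d = sqrt((-31)² + (-4)²) = sqrt(961 + 16) = sqrt(977) = 31.26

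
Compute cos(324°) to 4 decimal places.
cos(324 degrees) = 0.809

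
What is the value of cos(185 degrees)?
cos(185 degrees) = -0.9962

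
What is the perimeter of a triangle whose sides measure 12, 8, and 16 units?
Perimeter = sum of all sides
Perimeter = 12 + 8 + 16
Perimeter = 36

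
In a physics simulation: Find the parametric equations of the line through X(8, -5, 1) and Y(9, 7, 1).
Direction vector d = Y - X = (1, 12, 0)
x = 8 + t, y = -5 + 12t, z = 1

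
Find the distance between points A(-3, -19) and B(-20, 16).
Using the distance formula: d = sqrt((x₂-x₁)² + (y₂-y₁)²)
dx = (-20) - (-3) = -17
dy = 16 - (-19) = 35
d = sqrt((-17)² + 35²) = sqrt(289 + 1225) = sqrt(1514) = 38.91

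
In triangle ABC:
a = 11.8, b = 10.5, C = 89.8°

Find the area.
Using A = ½ab·sin(C):
A = ½·11.8·10.5·sin(89.8°) = ½·123.9·0.999994 = 61.95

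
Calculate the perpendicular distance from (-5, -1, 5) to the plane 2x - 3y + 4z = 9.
d = |2(-5) + (-3)(-1) + 4(5) - (9)| / √(2² + (-3)² + 4²) = 4/√29 = 0.7428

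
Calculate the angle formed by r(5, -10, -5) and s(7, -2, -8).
r·s = 95, |r|² = 150, |s|² = 117
cos θ = 95/√17550 ≈ 0.7171
θ ≈ 44.18°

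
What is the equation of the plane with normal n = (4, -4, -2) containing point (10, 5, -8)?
d = n·P = (4)(10) + (-4)(5) + (-2)(-8) = 36
Plane: 4x - 4y - 2z = 36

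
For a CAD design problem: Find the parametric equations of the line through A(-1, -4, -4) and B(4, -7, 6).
Direction vector d = B - A = (5, -3, 10)
x = -1 + 5t, y = -4 - 3t, z = -4 + 10t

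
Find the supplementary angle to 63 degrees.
Supplementary angles sum to 180 degrees.
Other angle = 180 - 63
Other angle = 117 degrees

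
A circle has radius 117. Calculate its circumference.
Circumference = 2 * pi * r
Circumference = 2 * pi * 117
Circumference = 735.13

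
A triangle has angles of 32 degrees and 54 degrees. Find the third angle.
Sum of angles in a triangle = 180 degrees
Third angle = 180 - 32 - 54
Third angle = 94 degrees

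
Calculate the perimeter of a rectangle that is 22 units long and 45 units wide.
Perimeter = 2 * (length + width)
Perimeter = 2 * (22 + 45)
Perimeter = 2 * 67
Perimeter = 134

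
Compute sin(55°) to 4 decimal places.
sin(55 degrees) = 0.8192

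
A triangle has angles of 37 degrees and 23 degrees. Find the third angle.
Sum of angles in a triangle = 180 degrees
Third angle = 180 - 37 - 23
Third angle = 120 degrees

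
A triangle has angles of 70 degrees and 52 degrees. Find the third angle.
Sum of angles in a triangle = 180 degrees
Third angle = 180 - 70 - 52
Third angle = 58 degrees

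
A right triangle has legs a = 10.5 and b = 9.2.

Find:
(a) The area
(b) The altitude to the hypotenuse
(a) Area = ½ab = ½·10.5·9.2 = 48.3
(b) Hypotenuse c = √(10.5² + 9.2²) = √194.89 = 13.9603
    Area = ½·c·h_c  →  h_c = 2·Area/c = 2·48.3/13.9603 = 6.92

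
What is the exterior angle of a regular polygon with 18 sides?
Exterior angle of a regular n-gon = 360/n
Exterior angle = 360/18
Exterior angle = 20 degrees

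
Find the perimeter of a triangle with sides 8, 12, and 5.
Perimeter = sum of all sides
Perimeter = 8 + 12 + 5
Perimeter = 25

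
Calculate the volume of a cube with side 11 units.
Volume = s³
Volume = 11³
Volume = 1331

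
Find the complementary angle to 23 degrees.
Complementary angles sum to 90 degrees.
Other angle = 90 - 23
Other angle = 67 degrees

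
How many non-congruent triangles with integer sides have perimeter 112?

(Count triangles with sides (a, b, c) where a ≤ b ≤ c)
With a ≤ b ≤ c and a + b + c = 112, the triangle inequality a + b > c gives c < 112/2, so c ≤ 55.
Iterate a from 1 to ⌊p/3⌋ = 37; for each a, b ranges from a to ⌊(p−a)/2⌋ with c = p − a − b, keeping only c ≥ b.
Triples: (2, 55, 55), (3, 54, 55), (4, 53, 55), …
Count = 261 triangles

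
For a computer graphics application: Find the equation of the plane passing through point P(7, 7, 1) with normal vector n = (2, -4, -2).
d = n·P = (2)(7) + (-4)(7) + (-2)(1) = -16
Plane: 2x - 4y - 2z = -16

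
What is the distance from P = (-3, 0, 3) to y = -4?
d = |0(-3) + 1(0) + 0(3) - (-4)| / √(0² + 1² + 0²) = 4/√1 = 4.0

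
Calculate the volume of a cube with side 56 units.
Volume = s³
Volume = 56³
Volume = 175616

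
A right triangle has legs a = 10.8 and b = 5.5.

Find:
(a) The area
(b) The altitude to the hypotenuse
(a) Area = ½ab = ½·10.8·5.5 = 29.7
(b) Hypotenuse c = √(10.8² + 5.5²) = √146.89 = 12.1198
    Area = ½·c·h_c  →  h_c = 2·Area/c = 2·29.7/12.1198 = 4.901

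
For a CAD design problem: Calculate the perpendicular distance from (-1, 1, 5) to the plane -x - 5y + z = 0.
d = |(-1)(-1) + (-5)(1) + 1(5) - (0)| / √((-1)² + (-5)² + 1²) = 1/√27 = 0.1925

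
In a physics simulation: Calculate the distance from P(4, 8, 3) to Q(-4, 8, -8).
d = √[(-8)² + (0)² + (-11)²] = √185 = 13.6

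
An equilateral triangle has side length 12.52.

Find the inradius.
For an equilateral triangle, r = s/(2√3) where s is the side.
r = 12.52/(2√3) = 12.52/3.464102 = 3.614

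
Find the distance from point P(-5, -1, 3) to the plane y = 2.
d = |0(-5) + 1(-1) + 0(3) - (2)| / √(0² + 1² + 0²) = 3/√1 = 3.0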